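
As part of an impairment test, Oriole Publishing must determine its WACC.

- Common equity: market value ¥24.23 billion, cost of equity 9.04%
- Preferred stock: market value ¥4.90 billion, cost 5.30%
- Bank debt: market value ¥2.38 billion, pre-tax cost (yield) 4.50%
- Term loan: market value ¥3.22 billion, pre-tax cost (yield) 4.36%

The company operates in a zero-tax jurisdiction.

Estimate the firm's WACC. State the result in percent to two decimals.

Total capital V = 24.23 + 4.9 + 2.38 + 3.22 = 34.73.
Equity: weight = 24.23/34.73 = 0.6977; cost = 9.04%.
Preferred: weight = 4.9/34.73 = 0.1411; cost = 5.3%.
Bank debt: weight = 2.38/34.73 = 0.0685; after-tax cost = 4.5% × (1 − 0%) = 4.5000%.
Term loan: weight = 3.22/34.73 = 0.0927; after-tax cost = 4.36% × (1 − 0%) = 4.3600%.
WACC = 0.6977 × 9.0400% + 0.1411 × 5.3000% + 0.0685 × 4.5000% + 0.0927 × 4.3600% = 7.7673%.

7.77%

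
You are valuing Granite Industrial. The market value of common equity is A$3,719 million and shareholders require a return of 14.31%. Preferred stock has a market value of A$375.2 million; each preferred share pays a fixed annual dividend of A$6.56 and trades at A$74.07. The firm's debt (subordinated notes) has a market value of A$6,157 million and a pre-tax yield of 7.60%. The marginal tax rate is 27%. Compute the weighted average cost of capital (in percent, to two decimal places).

Cost of preferred: Rp = 6.56 / 74.07 = 8.8565%.
Total capital V = 3719 + 375.2 + 6157 = 10251.2.
Equity: weight = 3719/10251.2 = 0.3628; cost = 14.31%.
Preferred: weight = 375.2/10251.2 = 0.0366; cost = 8.8565%.
Subordinated notes: weight = 6157/10251.2 = 0.6006; after-tax cost = 7.6% × (1 − 27%) = 5.5480%.
WACC = 0.3628 × 14.3100% + 0.0366 × 8.8565% + 0.6006 × 5.5480% = 8.8478%.

8.85%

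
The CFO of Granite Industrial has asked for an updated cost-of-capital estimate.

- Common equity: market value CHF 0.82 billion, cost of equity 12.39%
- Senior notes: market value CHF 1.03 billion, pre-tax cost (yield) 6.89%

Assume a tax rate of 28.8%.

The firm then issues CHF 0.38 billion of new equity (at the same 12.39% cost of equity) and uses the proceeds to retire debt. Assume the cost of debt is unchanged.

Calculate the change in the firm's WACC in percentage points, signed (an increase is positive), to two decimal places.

Current WACC:
Total capital V = 0.82 + 1.03 = 1.85.
Equity: weight = 0.82/1.85 = 0.4432; cost = 12.39%.
Senior notes: weight = 1.03/1.85 = 0.5568; after-tax cost = 6.89% × (1 − 28.8%) = 4.9057%.
WACC = 0.4432 × 12.3900% + 0.5568 × 4.9057% = 8.2231%.
After the change:
Total capital V = 1.2 + 0.65 = 1.85.
Equity: weight = 1.2/1.85 = 0.6486; cost = 12.39%.
Senior notes: weight = 0.65/1.85 = 0.3514; after-tax cost = 6.89% × (1 − 28.8%) = 4.9057%.
WACC = 0.6486 × 12.3900% + 0.3514 × 4.9057% = 9.7604%.
Change in WACC = 9.7604% − 8.2231% = 1.5373 pp.

+1.54 pp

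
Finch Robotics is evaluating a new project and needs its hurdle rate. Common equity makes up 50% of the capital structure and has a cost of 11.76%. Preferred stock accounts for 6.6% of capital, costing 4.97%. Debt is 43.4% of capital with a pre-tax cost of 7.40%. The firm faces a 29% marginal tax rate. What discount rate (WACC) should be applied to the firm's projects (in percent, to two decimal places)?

8.49%

After-tax cost of debt = 7.4% × (1 − 29%) = 5.2540%.
WACC = 0.500 × 11.7600% + 0.066 × 4.9700% + 0.434 × 5.2540% = 8.4883%.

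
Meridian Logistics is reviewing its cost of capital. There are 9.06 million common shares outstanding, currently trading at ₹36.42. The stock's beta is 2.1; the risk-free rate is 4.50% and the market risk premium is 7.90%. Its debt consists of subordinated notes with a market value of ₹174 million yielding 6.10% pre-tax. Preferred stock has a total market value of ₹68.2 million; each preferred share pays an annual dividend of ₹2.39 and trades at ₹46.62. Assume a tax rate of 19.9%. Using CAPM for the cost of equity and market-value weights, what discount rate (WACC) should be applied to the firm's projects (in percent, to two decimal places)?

Cost of equity via CAPM: Re = 4.5% + 2.1 × 7.9% = 21.0900%.
Cost of preferred: Rp = 2.39 / 46.62 = 5.1266%.
Market value of equity E = 36.42 × 9.06m = 329.9652m.
Total capital V = 329.9652 + 68.2 + 174 = 572.1652.
Equity: weight = 329.9652/572.1652 = 0.5767; cost = 21.09%.
Preferred: weight = 68.2/572.1652 = 0.1192; cost = 5.1266%.
Subordinated notes: weight = 174/572.1652 = 0.3041; after-tax cost = 6.1% × (1 − 19.9%) = 4.8861%.
WACC = 0.5767 × 21.0900% + 0.1192 × 5.1266% + 0.3041 × 4.8861% = 14.2595%.

14.26%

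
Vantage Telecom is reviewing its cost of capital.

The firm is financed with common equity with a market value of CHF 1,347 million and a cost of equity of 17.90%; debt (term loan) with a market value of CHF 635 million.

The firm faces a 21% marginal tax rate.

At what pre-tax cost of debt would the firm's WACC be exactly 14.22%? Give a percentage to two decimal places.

8.12%

Total capital V = 1347 + 635 = 1982.
Equity weight = 1347/1982 = 0.6796.
Term loan weight = 635/1982 = 0.3204.
Equity contribution = 0.6796 × 17.9% = 12.1651%.
Remaining for debt = 14.22% − 12.1651% = 2.0549%.
Rd × (1 − 21%) × 0.3204 = 2.0549%  ⇒  Rd = 8.1187%.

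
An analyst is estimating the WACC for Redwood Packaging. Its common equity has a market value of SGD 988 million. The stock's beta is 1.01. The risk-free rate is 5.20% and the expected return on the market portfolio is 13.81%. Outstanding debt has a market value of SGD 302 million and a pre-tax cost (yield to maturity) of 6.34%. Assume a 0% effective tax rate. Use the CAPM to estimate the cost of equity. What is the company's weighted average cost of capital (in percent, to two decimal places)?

12.13%

Market risk premium = 13.81% − 5.2% = 8.61%.
Cost of equity via CAPM: Re = 5.2% + 1.01 × 8.61% = 13.8961%.
Total capital V = 988 + 302 = 1290.
Equity: weight = 988/1290 = 0.7659; cost = 13.8961%.
Debt: weight = 302/1290 = 0.2341; after-tax cost = 6.34% × (1 − 0%) = 6.3400%.
WACC = 0.7659 × 13.8961% + 0.2341 × 6.3400% = 12.1272%.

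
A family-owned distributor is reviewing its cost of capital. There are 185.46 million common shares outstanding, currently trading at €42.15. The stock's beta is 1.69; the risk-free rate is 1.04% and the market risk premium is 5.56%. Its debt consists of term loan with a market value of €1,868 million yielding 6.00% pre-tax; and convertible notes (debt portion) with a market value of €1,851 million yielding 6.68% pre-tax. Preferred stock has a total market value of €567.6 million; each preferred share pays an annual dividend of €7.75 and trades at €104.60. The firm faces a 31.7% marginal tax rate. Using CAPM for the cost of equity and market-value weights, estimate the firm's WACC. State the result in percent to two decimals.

8.42%

Cost of equity via CAPM: Re = 1.04% + 1.69 × 5.56% = 10.4364%.
Cost of preferred: Rp = 7.75 / 104.6 = 7.4092%.
Market value of equity E = 42.15 × 185.46m = 7817.139m.
Total capital V = 7817.139 + 567.6 + 1868 + 1851 = 12103.739.
Equity: weight = 7817.139/12103.739 = 0.6458; cost = 10.4364%.
Preferred: weight = 567.6/12103.739 = 0.0469; cost = 7.4092%.
Term loan: weight = 1868/12103.739 = 0.1543; after-tax cost = 6% × (1 − 31.7%) = 4.0980%.
Convertible notes (debt portion): weight = 1851/12103.739 = 0.1529; after-tax cost = 6.68% × (1 − 31.7%) = 4.5624%.
WACC = 0.6458 × 10.4364% + 0.0469 × 7.4092% + 0.1543 × 4.0980% + 0.1529 × 4.5624% = 8.4179%.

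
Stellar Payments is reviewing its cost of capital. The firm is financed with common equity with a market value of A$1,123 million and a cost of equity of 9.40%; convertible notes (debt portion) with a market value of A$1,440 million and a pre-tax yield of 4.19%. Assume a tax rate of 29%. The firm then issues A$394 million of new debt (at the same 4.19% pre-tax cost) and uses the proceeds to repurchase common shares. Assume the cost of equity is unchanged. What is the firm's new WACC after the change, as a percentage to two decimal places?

4.80%

After the change:
Total capital V = 729 + 1834 = 2563.
Equity: weight = 729/2563 = 0.2844; cost = 9.4%.
Convertible notes (debt portion): weight = 1834/2563 = 0.7156; after-tax cost = 4.19% × (1 − 29%) = 2.9749%.
WACC = 0.2844 × 9.4000% + 0.7156 × 2.9749% = 4.8024%.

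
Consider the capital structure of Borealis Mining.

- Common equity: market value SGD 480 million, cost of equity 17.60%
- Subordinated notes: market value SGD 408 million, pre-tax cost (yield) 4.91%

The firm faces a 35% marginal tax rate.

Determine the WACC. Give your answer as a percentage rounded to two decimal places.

10.98%

Total capital V = 480 + 408 = 888.
Equity: weight = 480/888 = 0.5405; cost = 17.6%.
Subordinated notes: weight = 408/888 = 0.4595; after-tax cost = 4.91% × (1 − 35%) = 3.1915%.
WACC = 0.5405 × 17.6000% + 0.4595 × 3.1915% = 10.9799%.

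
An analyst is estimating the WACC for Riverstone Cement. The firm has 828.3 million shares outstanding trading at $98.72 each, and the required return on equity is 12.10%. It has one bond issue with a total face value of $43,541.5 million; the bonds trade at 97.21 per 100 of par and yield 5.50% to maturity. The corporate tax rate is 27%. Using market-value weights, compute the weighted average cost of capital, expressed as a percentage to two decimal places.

9.34%

Market value of equity E = 98.72 × 828.3m = 81769.776m. Market value of debt D = 43541.5m × 97.21/100 = 42326.69215m.
Total capital V = 81769.776 + 42326.69215 = 124096.46815.
Equity: weight = 81769.776/124096.46815 = 0.6589; cost = 12.1%.
Bonds outstanding: weight = 42326.69215/124096.46815 = 0.3411; after-tax cost = 5.5% × (1 − 27%) = 4.0150%.
WACC = 0.6589 × 12.1000% + 0.3411 × 4.0150% = 9.3424%.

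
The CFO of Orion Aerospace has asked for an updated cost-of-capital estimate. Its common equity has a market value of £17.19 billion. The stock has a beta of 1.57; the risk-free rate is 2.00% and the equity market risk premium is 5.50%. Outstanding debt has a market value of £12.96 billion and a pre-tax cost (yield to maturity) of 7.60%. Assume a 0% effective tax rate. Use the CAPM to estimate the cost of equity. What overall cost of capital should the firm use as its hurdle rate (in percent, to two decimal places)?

9.33%

Cost of equity via CAPM: Re = 2.0% + 1.57 × 5.5% = 10.6350%.
Total capital V = 17.19 + 12.96 = 30.15.
Equity: weight = 17.19/30.15 = 0.5701; cost = 10.635%.
Debt: weight = 12.96/30.15 = 0.4299; after-tax cost = 7.6% × (1 − 0%) = 7.6000%.
WACC = 0.5701 × 10.6350% + 0.4299 × 7.6000% = 9.3304%.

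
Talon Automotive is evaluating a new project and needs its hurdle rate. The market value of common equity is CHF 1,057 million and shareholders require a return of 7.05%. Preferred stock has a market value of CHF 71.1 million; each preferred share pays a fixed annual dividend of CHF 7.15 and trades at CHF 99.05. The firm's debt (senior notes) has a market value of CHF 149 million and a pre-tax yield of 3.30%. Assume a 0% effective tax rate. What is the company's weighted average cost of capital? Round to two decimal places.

Cost of preferred: Rp = 7.15 / 99.05 = 7.2186%.
Total capital V = 1057 + 71.1 + 149 = 1277.1.
Equity: weight = 1057/1277.1 = 0.8277; cost = 7.05%.
Preferred: weight = 71.1/1277.1 = 0.0557; cost = 7.2186%.
Senior notes: weight = 149/1277.1 = 0.1167; after-tax cost = 3.3% × (1 − 0%) = 3.3000%.
WACC = 0.8277 × 7.0500% + 0.0557 × 7.2186% + 0.1167 × 3.3000% = 6.6219%.

6.62%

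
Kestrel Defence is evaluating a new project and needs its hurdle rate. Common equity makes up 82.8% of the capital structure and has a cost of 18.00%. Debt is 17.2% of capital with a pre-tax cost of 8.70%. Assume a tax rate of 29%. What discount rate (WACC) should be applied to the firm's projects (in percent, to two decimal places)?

After-tax cost of debt = 8.7% × (1 − 29%) = 6.1770%.
WACC = 0.828 × 18.0000% + 0.172 × 6.1770% = 15.9664%.

15.97%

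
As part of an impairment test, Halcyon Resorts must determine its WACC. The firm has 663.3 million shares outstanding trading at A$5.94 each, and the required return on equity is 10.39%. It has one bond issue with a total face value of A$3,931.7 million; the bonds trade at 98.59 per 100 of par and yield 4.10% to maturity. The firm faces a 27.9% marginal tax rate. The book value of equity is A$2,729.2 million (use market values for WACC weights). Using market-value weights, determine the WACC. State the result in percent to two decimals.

6.70%

Market value of equity E = 5.94 × 663.3m = 3940.002m. Market value of debt D = 3931.7m × 98.59/100 = 3876.26303m.
Total capital V = 3940.002 + 3876.26303 = 7816.26503.
Equity: weight = 3940.002/7816.26503 = 0.5041; cost = 10.39%.
Bonds outstanding: weight = 3876.26303/7816.26503 = 0.4959; after-tax cost = 4.1% × (1 − 27.9%) = 2.9561%.
WACC = 0.5041 × 10.3900% + 0.4959 × 2.9561% = 6.7034%.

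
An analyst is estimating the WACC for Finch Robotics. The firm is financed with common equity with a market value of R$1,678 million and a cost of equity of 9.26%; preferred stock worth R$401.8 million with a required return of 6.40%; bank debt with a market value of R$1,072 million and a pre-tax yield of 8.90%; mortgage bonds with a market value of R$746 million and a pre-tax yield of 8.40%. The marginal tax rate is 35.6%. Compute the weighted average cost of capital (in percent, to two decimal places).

7.26%

Total capital V = 1678 + 401.8 + 1072 + 746 = 3897.8.
Equity: weight = 1678/3897.8 = 0.4305; cost = 9.26%.
Preferred: weight = 401.8/3897.8 = 0.1031; cost = 6.4%.
Bank debt: weight = 1072/3897.8 = 0.2750; after-tax cost = 8.9% × (1 − 35.6%) = 5.7316%.
Mortgage bonds: weight = 746/3897.8 = 0.1914; after-tax cost = 8.4% × (1 − 35.6%) = 5.4096%.
WACC = 0.4305 × 9.2600% + 0.1031 × 6.4000% + 0.2750 × 5.7316% + 0.1914 × 5.4096% = 7.2578%.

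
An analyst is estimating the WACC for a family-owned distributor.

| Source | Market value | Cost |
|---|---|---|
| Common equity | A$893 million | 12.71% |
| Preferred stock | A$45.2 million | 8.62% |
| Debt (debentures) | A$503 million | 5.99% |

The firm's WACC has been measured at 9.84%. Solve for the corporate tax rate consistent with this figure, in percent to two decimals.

Total capital V = 893 + 45.2 + 503 = 1441.2.
Equity weight = 893/1441.2 = 0.6196.
Preferred weight = 45.2/1441.2 = 0.0314.
Debentures weight = 503/1441.2 = 0.3490.
Equity contribution = 0.6196 × 12.71% = 7.8754%.
Preferred contribution = 0.0314 × 8.62% = 0.2703%.
Debt contribution must be 9.84% − 8.1457% = 1.6943%.
0.3490 × 5.99% × (1 − T) = 1.6943%  ⇒  (1 − T) = 0.8104.
T = 18.9586%.

18.96%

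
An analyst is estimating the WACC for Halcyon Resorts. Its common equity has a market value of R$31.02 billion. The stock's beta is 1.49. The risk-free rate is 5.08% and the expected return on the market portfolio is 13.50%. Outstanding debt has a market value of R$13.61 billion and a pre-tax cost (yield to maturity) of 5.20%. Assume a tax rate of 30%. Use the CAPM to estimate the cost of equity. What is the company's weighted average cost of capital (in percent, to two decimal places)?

Market risk premium = 13.5% − 5.08% = 8.42%.
Cost of equity via CAPM: Re = 5.08% + 1.49 × 8.42% = 17.6258%.
Total capital V = 31.02 + 13.61 = 44.63.
Equity: weight = 31.02/44.63 = 0.6950; cost = 17.6258%.
Debt: weight = 13.61/44.63 = 0.3050; after-tax cost = 5.2% × (1 − 30%) = 3.6400%.
WACC = 0.6950 × 17.6258% + 0.3050 × 3.6400% = 13.3608%.

13.36%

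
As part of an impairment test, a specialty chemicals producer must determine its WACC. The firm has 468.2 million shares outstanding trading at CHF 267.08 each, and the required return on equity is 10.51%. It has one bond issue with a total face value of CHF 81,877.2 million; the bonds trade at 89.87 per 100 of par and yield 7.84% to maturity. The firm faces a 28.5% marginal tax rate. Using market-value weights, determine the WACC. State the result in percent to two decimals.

8.69%

Market value of equity E = 267.08 × 468.2m = 125046.856m. Market value of debt D = 81877.2m × 89.87/100 = 73583.03964m.
Total capital V = 125046.856 + 73583.03964 = 198629.89564.
Equity: weight = 125046.856/198629.89564 = 0.6295; cost = 10.51%.
Bonds outstanding: weight = 73583.03964/198629.89564 = 0.3705; after-tax cost = 7.84% × (1 − 28.5%) = 5.6056%.
WACC = 0.6295 × 10.5100% + 0.3705 × 5.6056% = 8.6932%.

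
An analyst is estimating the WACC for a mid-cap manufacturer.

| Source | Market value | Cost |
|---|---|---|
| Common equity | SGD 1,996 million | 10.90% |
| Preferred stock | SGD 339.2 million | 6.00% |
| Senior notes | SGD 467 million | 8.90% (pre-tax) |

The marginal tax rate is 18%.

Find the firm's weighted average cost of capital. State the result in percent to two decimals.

9.71%

Total capital V = 1996 + 339.2 + 467 = 2802.2.
Equity: weight = 1996/2802.2 = 0.7123; cost = 10.9%.
Preferred: weight = 339.2/2802.2 = 0.1210; cost = 6%.
Senior notes: weight = 467/2802.2 = 0.1667; after-tax cost = 8.9% × (1 − 18%) = 7.2980%.
WACC = 0.7123 × 10.9000% + 0.1210 × 6.0000% + 0.1667 × 7.2980% = 9.7066%.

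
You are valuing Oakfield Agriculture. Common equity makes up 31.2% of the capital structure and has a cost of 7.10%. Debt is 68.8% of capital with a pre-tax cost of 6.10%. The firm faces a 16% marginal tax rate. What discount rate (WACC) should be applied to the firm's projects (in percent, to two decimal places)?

5.74%

After-tax cost of debt = 6.1% × (1 − 16%) = 5.1240%.
WACC = 0.312 × 7.1000% + 0.688 × 5.1240% = 5.7405%.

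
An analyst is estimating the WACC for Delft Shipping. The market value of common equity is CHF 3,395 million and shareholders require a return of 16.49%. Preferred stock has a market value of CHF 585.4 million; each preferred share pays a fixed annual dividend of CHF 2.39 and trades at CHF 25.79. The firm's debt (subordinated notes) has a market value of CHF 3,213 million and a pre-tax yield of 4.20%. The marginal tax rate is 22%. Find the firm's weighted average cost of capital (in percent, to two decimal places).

10.00%

Cost of preferred: Rp = 2.39 / 25.79 = 9.2672%.
Total capital V = 3395 + 585.4 + 3213 = 7193.4.
Equity: weight = 3395/7193.4 = 0.4720; cost = 16.49%.
Preferred: weight = 585.4/7193.4 = 0.0814; cost = 9.2672%.
Subordinated notes: weight = 3213/7193.4 = 0.4467; after-tax cost = 4.2% × (1 − 22%) = 3.2760%.
WACC = 0.4720 × 16.4900% + 0.0814 × 9.2672% + 0.4467 × 3.2760% = 10.0000%.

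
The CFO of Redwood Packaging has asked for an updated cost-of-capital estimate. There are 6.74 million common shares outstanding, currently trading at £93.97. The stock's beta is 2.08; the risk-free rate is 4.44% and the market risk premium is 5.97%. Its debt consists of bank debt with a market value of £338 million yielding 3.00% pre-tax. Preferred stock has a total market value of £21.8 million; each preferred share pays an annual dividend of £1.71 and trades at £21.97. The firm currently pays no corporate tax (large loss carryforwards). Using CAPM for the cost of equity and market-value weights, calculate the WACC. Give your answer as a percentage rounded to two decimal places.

11.94%

Cost of equity via CAPM: Re = 4.44% + 2.08 × 5.97% = 16.8576%.
Cost of preferred: Rp = 1.71 / 21.97 = 7.7833%.
Market value of equity E = 93.97 × 6.74m = 633.3578m.
Total capital V = 633.3578 + 21.8 + 338 = 993.1578.
Equity: weight = 633.3578/993.1578 = 0.6377; cost = 16.8576%.
Preferred: weight = 21.8/993.1578 = 0.0220; cost = 7.7833%.
Bank debt: weight = 338/993.1578 = 0.3403; after-tax cost = 3% × (1 − 0%) = 3.0000%.
WACC = 0.6377 × 16.8576% + 0.0220 × 7.7833% + 0.3403 × 3.0000% = 11.9423%.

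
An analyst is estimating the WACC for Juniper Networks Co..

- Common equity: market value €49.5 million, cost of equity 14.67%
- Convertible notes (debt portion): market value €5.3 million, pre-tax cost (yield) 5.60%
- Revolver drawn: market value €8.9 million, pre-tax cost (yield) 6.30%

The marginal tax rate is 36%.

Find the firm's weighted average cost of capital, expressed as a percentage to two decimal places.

Total capital V = 49.5 + 5.3 + 8.9 = 63.7.
Equity: weight = 49.5/63.7 = 0.7771; cost = 14.67%.
Convertible notes (debt portion): weight = 5.3/63.7 = 0.0832; after-tax cost = 5.6% × (1 − 36%) = 3.5840%.
Revolver drawn: weight = 8.9/63.7 = 0.1397; after-tax cost = 6.3% × (1 − 36%) = 4.0320%.
WACC = 0.7771 × 14.6700% + 0.0832 × 3.5840% + 0.1397 × 4.0320% = 12.2613%.

12.26%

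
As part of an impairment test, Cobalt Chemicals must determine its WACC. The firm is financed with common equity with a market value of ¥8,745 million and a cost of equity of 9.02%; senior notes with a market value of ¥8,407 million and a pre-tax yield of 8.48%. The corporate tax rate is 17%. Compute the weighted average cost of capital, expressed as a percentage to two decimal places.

8.05%

Total capital V = 8745 + 8407 = 17152.
Equity: weight = 8745/17152 = 0.5099; cost = 9.02%.
Senior notes: weight = 8407/17152 = 0.4901; after-tax cost = 8.48% × (1 − 17%) = 7.0384%.
WACC = 0.5099 × 9.0200% + 0.4901 × 7.0384% = 8.0487%.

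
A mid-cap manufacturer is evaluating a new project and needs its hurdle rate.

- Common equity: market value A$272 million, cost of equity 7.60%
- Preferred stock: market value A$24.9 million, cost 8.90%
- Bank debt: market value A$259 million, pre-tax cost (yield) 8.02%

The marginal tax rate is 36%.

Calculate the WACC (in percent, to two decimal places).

Total capital V = 272 + 24.9 + 259 = 555.9.
Equity: weight = 272/555.9 = 0.4893; cost = 7.6%.
Preferred: weight = 24.9/555.9 = 0.0448; cost = 8.9%.
Bank debt: weight = 259/555.9 = 0.4659; after-tax cost = 8.02% × (1 − 36%) = 5.1328%.
WACC = 0.4893 × 7.6000% + 0.0448 × 8.9000% + 0.4659 × 5.1328% = 6.5087%.

6.51%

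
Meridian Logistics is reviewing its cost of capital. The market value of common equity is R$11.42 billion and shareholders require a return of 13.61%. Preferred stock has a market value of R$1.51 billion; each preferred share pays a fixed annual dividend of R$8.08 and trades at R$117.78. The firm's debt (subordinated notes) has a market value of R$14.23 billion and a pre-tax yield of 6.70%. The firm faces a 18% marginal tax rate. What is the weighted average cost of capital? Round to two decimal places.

Cost of preferred: Rp = 8.08 / 117.78 = 6.8602%.
Total capital V = 11.42 + 1.51 + 14.23 = 27.16.
Equity: weight = 11.42/27.16 = 0.4205; cost = 13.61%.
Preferred: weight = 1.51/27.16 = 0.0556; cost = 6.8602%.
Subordinated notes: weight = 14.23/27.16 = 0.5239; after-tax cost = 6.7% × (1 − 18%) = 5.4940%.
WACC = 0.4205 × 13.6100% + 0.0556 × 6.8602% + 0.5239 × 5.4940% = 8.9825%.

8.98%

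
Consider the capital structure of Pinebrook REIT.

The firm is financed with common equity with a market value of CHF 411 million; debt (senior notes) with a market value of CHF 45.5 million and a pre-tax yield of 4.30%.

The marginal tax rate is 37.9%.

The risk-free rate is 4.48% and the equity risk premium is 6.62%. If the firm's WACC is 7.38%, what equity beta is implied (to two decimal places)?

Total capital V = 411 + 45.5 = 456.5.
Equity weight = 411/456.5 = 0.9003.
Senior notes weight = 45.5/456.5 = 0.0997.
Debt contribution = 0.0997 × 4.3% × (1 − 37.9%) = 0.2662%.
Required equity contribution = 7.38% − 0.2662% = 7.1138%  ⇒  Re = 7.9014%.
CAPM: 7.9014% = 4.48% + β × 6.62%  ⇒  β = 0.5168.

0.52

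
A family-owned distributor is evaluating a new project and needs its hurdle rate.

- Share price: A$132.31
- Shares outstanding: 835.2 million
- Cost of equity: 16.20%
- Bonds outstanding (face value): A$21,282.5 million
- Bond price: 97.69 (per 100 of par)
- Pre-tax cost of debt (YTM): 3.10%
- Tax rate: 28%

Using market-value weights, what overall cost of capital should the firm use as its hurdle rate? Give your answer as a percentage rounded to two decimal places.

13.99%

Market value of equity E = 132.31 × 835.2m = 110505.312m. Market value of debt D = 21282.5m × 97.69/100 = 20790.87425m.
Total capital V = 110505.312 + 20790.87425 = 131296.18625.
Equity: weight = 110505.312/131296.18625 = 0.8416; cost = 16.2%.
Bonds outstanding: weight = 20790.87425/131296.18625 = 0.1584; after-tax cost = 3.1% × (1 − 28%) = 2.2320%.
WACC = 0.8416 × 16.2000% + 0.1584 × 2.2320% = 13.9882%.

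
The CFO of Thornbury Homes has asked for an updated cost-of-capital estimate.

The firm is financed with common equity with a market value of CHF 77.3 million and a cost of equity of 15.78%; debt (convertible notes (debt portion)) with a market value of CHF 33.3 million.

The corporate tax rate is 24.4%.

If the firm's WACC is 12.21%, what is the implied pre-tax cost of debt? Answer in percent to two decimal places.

Total capital V = 77.3 + 33.3 = 110.6.
Equity weight = 77.3/110.6 = 0.6989.
Convertible notes (debt portion) weight = 33.3/110.6 = 0.3011.
Equity contribution = 0.6989 × 15.78% = 11.0289%.
Remaining for debt = 12.21% − 11.0289% = 1.1811%.
Rd × (1 − 24.4%) × 0.3011 = 1.1811%  ⇒  Rd = 5.1890%.

5.19%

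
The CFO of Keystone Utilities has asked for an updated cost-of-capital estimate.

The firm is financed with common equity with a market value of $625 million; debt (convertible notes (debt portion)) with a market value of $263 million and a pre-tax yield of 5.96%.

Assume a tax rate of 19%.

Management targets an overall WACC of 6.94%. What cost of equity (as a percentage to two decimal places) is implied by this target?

Total capital V = 625 + 263 = 888.
Equity weight = 625/888 = 0.7038.
Convertible notes (debt portion) weight = 263/888 = 0.2962.
Debt contribution = 0.2962 × 5.96% × (1 − 19%) = 1.4298%.
Required equity contribution = 6.94% − 1.4298% = 5.5102%.
Re = 5.5102% / 0.7038 = 7.8289%.

7.83%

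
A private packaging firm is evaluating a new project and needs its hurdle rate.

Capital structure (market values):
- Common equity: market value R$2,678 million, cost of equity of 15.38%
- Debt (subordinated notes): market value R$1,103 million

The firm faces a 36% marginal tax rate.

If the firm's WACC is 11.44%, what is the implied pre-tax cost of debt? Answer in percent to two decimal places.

Total capital V = 2678 + 1103 = 3781.
Equity weight = 2678/3781 = 0.7083.
Subordinated notes weight = 1103/3781 = 0.2917.
Equity contribution = 0.7083 × 15.38% = 10.8933%.
Remaining for debt = 11.44% − 10.8933% = 0.5467%.
Rd × (1 − 36%) × 0.2917 = 0.5467%  ⇒  Rd = 2.9281%.

2.93%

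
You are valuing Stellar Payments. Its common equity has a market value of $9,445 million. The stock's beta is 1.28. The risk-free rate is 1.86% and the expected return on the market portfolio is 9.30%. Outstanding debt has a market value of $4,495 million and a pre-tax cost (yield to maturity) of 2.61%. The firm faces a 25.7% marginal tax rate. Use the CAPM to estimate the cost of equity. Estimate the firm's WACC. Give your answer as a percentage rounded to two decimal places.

Market risk premium = 9.3% − 1.86% = 7.44%.
Cost of equity via CAPM: Re = 1.86% + 1.28 × 7.44% = 11.3832%.
Total capital V = 9445 + 4495 = 13940.
Equity: weight = 9445/13940 = 0.6775; cost = 11.3832%.
Debt: weight = 4495/13940 = 0.3225; after-tax cost = 2.61% × (1 − 25.7%) = 1.9392%.
WACC = 0.6775 × 11.3832% + 0.3225 × 1.9392% = 8.3380%.

8.34%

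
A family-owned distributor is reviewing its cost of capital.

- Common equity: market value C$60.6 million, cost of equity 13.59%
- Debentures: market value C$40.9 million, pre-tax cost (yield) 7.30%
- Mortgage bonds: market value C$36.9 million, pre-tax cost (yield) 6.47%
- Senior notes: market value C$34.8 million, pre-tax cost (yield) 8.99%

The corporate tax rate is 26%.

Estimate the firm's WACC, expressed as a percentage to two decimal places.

Total capital V = 60.6 + 40.9 + 36.9 + 34.8 = 173.2.
Equity: weight = 60.6/173.2 = 0.3499; cost = 13.59%.
Debentures: weight = 40.9/173.2 = 0.2361; after-tax cost = 7.3% × (1 − 26%) = 5.4020%.
Mortgage bonds: weight = 36.9/173.2 = 0.2130; after-tax cost = 6.47% × (1 − 26%) = 4.7878%.
Senior notes: weight = 34.8/173.2 = 0.2009; after-tax cost = 8.99% × (1 − 26%) = 6.6526%.
WACC = 0.3499 × 13.5900% + 0.2361 × 5.4020% + 0.2130 × 4.7878% + 0.2009 × 6.6526% = 8.3873%.

8.39%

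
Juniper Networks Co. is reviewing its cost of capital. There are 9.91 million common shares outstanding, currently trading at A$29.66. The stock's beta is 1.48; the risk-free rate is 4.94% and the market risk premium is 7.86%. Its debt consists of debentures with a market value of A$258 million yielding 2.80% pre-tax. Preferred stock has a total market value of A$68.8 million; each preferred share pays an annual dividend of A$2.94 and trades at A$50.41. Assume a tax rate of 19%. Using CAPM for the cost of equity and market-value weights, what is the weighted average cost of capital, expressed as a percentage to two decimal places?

9.44%

Cost of equity via CAPM: Re = 4.94% + 1.48 × 7.86% = 16.5728%.
Cost of preferred: Rp = 2.94 / 50.41 = 5.8322%.
Market value of equity E = 29.66 × 9.91m = 293.9306m.
Total capital V = 293.9306 + 68.8 + 258 = 620.7306.
Equity: weight = 293.9306/620.7306 = 0.4735; cost = 16.5728%.
Preferred: weight = 68.8/620.7306 = 0.1108; cost = 5.8322%.
Debentures: weight = 258/620.7306 = 0.4156; after-tax cost = 2.8% × (1 − 19%) = 2.2680%.
WACC = 0.4735 × 16.5728% + 0.1108 × 5.8322% + 0.4156 × 2.2680% = 9.4367%.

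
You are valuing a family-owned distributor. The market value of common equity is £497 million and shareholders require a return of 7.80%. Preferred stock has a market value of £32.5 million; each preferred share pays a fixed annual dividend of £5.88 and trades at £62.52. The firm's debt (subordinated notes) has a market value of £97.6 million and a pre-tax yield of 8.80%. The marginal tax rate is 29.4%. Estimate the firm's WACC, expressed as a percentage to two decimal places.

Cost of preferred: Rp = 5.88 / 62.52 = 9.4050%.
Total capital V = 497 + 32.5 + 97.6 = 627.1.
Equity: weight = 497/627.1 = 0.7925; cost = 7.8%.
Preferred: weight = 32.5/627.1 = 0.0518; cost = 9.405%.
Subordinated notes: weight = 97.6/627.1 = 0.1556; after-tax cost = 8.8% × (1 − 29.4%) = 6.2128%.
WACC = 0.7925 × 7.8000% + 0.0518 × 9.4050% + 0.1556 × 6.2128% = 7.6362%.

7.64%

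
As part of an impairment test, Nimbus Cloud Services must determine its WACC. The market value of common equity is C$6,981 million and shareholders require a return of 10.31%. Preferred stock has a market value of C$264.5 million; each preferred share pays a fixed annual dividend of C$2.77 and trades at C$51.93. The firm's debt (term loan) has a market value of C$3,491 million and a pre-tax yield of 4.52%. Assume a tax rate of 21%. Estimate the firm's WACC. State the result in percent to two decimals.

8.00%

Cost of preferred: Rp = 2.77 / 51.93 = 5.3341%.
Total capital V = 6981 + 264.5 + 3491 = 10736.5.
Equity: weight = 6981/10736.5 = 0.6502; cost = 10.31%.
Preferred: weight = 264.5/10736.5 = 0.0246; cost = 5.3341%.
Term loan: weight = 3491/10736.5 = 0.3252; after-tax cost = 4.52% × (1 − 21%) = 3.5708%.
WACC = 0.6502 × 10.3100% + 0.0246 × 5.3341% + 0.3252 × 3.5708% = 7.9961%.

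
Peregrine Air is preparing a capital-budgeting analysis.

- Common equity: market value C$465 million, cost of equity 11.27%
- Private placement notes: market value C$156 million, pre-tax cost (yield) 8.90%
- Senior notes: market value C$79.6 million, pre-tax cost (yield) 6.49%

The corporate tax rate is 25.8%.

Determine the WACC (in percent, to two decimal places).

Total capital V = 465 + 156 + 79.6 = 700.6.
Equity: weight = 465/700.6 = 0.6637; cost = 11.27%.
Private placement notes: weight = 156/700.6 = 0.2227; after-tax cost = 8.9% × (1 − 25.8%) = 6.6038%.
Senior notes: weight = 79.6/700.6 = 0.1136; after-tax cost = 6.49% × (1 − 25.8%) = 4.8156%.
WACC = 0.6637 × 11.2700% + 0.2227 × 6.6038% + 0.1136 × 4.8156% = 9.4977%.

9.50%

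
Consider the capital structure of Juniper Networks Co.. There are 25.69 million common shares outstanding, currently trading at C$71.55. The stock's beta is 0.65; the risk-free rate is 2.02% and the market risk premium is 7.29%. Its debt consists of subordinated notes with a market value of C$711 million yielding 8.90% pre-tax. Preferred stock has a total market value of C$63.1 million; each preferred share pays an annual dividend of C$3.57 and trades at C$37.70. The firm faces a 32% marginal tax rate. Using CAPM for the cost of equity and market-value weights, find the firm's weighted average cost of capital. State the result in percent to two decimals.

6.63%

Cost of equity via CAPM: Re = 2.02% + 0.65 × 7.29% = 6.7585%.
Cost of preferred: Rp = 3.57 / 37.7 = 9.4695%.
Market value of equity E = 71.55 × 25.69m = 1838.1195m.
Total capital V = 1838.1195 + 63.1 + 711 = 2612.2195.
Equity: weight = 1838.1195/2612.2195 = 0.7037; cost = 6.7585%.
Preferred: weight = 63.1/2612.2195 = 0.0242; cost = 9.4695%.
Subordinated notes: weight = 711/2612.2195 = 0.2722; after-tax cost = 8.9% × (1 − 32%) = 6.0520%.
WACC = 0.7037 × 6.7585% + 0.0242 × 9.4695% + 0.2722 × 6.0520% = 6.6317%.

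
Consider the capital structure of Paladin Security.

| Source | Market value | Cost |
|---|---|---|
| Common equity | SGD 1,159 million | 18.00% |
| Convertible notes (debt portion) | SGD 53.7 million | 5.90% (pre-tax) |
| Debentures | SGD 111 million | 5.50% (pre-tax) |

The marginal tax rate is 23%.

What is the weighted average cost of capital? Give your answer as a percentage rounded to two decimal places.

Total capital V = 1159 + 53.7 + 111 = 1323.7.
Equity: weight = 1159/1323.7 = 0.8756; cost = 18%.
Convertible notes (debt portion): weight = 53.7/1323.7 = 0.0406; after-tax cost = 5.9% × (1 − 23%) = 4.5430%.
Debentures: weight = 111/1323.7 = 0.0839; after-tax cost = 5.5% × (1 − 23%) = 4.2350%.
WACC = 0.8756 × 18.0000% + 0.0406 × 4.5430% + 0.0839 × 4.2350% = 16.2998%.

16.30%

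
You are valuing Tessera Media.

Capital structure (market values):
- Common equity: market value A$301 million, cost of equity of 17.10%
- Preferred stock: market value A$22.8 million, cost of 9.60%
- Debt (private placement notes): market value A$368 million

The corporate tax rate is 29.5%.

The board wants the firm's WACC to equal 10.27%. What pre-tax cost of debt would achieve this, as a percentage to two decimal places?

6.70%

Total capital V = 301 + 22.8 + 368 = 691.8.
Equity weight = 301/691.8 = 0.4351.
Preferred weight = 22.8/691.8 = 0.0330.
Private placement notes weight = 368/691.8 = 0.5319.
Equity contribution = 0.4351 × 17.1% = 7.4402%.
Preferred contribution = 0.0330 × 9.6% = 0.3164%.
Remaining for debt = 10.27% − 7.7565% = 2.5135%.
Rd × (1 − 29.5%) × 0.5319 = 2.5135%  ⇒  Rd = 6.7022%.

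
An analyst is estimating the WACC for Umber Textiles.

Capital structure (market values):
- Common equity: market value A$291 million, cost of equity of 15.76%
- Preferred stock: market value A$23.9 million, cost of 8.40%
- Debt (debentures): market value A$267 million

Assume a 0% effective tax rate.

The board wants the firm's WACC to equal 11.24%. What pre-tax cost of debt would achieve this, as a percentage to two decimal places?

6.57%

Total capital V = 291 + 23.9 + 267 = 581.9.
Equity weight = 291/581.9 = 0.5001.
Preferred weight = 23.9/581.9 = 0.0411.
Debentures weight = 267/581.9 = 0.4588.
Equity contribution = 0.5001 × 15.76% = 7.8814%.
Preferred contribution = 0.0411 × 8.4% = 0.3450%.
Remaining for debt = 11.24% − 8.2264% = 3.0136%.
Rd × (1 − 0%) × 0.4588 = 3.0136%  ⇒  Rd = 6.5679%.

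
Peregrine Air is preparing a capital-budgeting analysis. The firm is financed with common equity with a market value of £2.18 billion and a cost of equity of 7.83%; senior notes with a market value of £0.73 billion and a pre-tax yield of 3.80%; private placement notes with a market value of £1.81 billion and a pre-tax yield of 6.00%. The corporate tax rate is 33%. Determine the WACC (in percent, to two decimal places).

Total capital V = 2.18 + 0.73 + 1.81 = 4.72.
Equity: weight = 2.18/4.72 = 0.4619; cost = 7.83%.
Senior notes: weight = 0.73/4.72 = 0.1547; after-tax cost = 3.8% × (1 − 33%) = 2.5460%.
Private placement notes: weight = 1.81/4.72 = 0.3835; after-tax cost = 6% × (1 − 33%) = 4.0200%.
WACC = 0.4619 × 7.8300% + 0.1547 × 2.5460% + 0.3835 × 4.0200% = 5.5517%.

5.55%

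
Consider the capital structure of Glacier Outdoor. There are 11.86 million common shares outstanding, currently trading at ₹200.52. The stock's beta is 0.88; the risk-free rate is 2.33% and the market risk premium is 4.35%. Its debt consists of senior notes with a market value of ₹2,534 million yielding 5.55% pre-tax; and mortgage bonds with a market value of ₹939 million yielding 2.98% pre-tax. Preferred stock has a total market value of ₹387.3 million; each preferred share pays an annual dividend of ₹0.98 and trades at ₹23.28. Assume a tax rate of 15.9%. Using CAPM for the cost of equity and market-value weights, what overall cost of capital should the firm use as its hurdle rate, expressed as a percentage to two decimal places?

Cost of equity via CAPM: Re = 2.33% + 0.88 × 4.35% = 6.1580%.
Cost of preferred: Rp = 0.98 / 23.28 = 4.2096%.
Market value of equity E = 200.52 × 11.86m = 2378.1672m.
Total capital V = 2378.1672 + 387.3 + 2534 + 939 = 6238.4672.
Equity: weight = 2378.1672/6238.4672 = 0.3812; cost = 6.158%.
Preferred: weight = 387.3/6238.4672 = 0.0621; cost = 4.2096%.
Senior notes: weight = 2534/6238.4672 = 0.4062; after-tax cost = 5.55% × (1 − 15.9%) = 4.6675%.
Mortgage bonds: weight = 939/6238.4672 = 0.1505; after-tax cost = 2.98% × (1 − 15.9%) = 2.5062%.
WACC = 0.3812 × 6.1580% + 0.0621 × 4.2096% + 0.4062 × 4.6675% + 0.1505 × 2.5062% = 4.8820%.

4.88%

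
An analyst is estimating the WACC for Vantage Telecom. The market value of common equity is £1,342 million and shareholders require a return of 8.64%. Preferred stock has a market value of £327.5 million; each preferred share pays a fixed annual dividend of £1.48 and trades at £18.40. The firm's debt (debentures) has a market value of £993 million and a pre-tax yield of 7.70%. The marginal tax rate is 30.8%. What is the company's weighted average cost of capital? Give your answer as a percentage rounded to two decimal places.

Cost of preferred: Rp = 1.48 / 18.4 = 8.0435%.
Total capital V = 1342 + 327.5 + 993 = 2662.5.
Equity: weight = 1342/2662.5 = 0.5040; cost = 8.64%.
Preferred: weight = 327.5/2662.5 = 0.1230; cost = 8.0435%.
Debentures: weight = 993/2662.5 = 0.3730; after-tax cost = 7.7% × (1 − 30.8%) = 5.3284%.
WACC = 0.5040 × 8.6400% + 0.1230 × 8.0435% + 0.3730 × 5.3284% = 7.3315%.

7.33%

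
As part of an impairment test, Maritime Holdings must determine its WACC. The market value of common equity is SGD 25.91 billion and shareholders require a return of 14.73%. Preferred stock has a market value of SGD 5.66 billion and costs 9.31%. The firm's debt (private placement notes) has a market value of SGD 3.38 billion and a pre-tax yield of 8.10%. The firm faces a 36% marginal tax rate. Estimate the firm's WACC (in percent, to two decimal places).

12.93%

Total capital V = 25.91 + 5.66 + 3.38 = 34.95.
Equity: weight = 25.91/34.95 = 0.7413; cost = 14.73%.
Preferred: weight = 5.66/34.95 = 0.1619; cost = 9.31%.
Private placement notes: weight = 3.38/34.95 = 0.0967; after-tax cost = 8.1% × (1 − 36%) = 5.1840%.
WACC = 0.7413 × 14.7300% + 0.1619 × 9.3100% + 0.0967 × 5.1840% = 12.9291%.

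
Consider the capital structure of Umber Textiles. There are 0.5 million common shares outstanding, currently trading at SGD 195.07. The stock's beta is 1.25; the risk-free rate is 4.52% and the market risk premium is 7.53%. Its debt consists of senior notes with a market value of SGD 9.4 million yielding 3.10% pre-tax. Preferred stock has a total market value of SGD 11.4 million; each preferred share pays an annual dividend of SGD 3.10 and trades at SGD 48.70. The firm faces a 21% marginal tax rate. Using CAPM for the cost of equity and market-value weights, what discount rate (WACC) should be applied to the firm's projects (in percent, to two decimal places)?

12.29%

Cost of equity via CAPM: Re = 4.52% + 1.25 × 7.53% = 13.9325%.
Cost of preferred: Rp = 3.1 / 48.7 = 6.3655%.
Market value of equity E = 195.07 × 0.5m = 97.535m.
Total capital V = 97.535 + 11.4 + 9.4 = 118.335.
Equity: weight = 97.535/118.335 = 0.8242; cost = 13.9325%.
Preferred: weight = 11.4/118.335 = 0.0963; cost = 6.3655%.
Senior notes: weight = 9.4/118.335 = 0.0794; after-tax cost = 3.1% × (1 − 21%) = 2.4490%.
WACC = 0.8242 × 13.9325% + 0.0963 × 6.3655% + 0.0794 × 2.4490% = 12.2913%.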